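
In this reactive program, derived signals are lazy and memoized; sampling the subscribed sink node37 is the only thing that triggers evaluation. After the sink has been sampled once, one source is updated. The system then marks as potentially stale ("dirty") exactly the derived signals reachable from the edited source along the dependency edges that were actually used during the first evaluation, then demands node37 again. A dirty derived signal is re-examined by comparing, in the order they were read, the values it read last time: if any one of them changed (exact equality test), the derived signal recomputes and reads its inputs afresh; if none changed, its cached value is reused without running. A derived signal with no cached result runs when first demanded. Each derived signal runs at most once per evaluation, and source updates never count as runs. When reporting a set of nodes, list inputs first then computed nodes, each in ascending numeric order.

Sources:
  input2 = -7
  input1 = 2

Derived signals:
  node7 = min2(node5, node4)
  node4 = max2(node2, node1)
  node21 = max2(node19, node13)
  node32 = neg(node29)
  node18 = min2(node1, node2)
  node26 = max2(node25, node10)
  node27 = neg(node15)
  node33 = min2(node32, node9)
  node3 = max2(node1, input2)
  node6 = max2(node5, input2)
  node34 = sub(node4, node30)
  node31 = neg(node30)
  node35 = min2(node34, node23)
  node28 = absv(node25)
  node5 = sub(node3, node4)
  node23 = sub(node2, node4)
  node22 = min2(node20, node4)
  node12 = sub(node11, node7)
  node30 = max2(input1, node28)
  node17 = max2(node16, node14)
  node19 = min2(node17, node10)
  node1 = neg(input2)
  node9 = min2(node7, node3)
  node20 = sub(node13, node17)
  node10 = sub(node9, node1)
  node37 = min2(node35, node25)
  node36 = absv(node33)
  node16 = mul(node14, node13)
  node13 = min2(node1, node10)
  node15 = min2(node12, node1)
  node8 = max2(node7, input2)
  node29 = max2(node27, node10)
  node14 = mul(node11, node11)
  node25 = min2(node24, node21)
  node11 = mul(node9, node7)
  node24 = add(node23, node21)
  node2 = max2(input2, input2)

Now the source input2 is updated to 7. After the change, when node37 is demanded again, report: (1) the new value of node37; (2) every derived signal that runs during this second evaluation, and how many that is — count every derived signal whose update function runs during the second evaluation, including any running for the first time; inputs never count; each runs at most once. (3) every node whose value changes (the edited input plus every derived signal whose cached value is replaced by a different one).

First demand of the output computes:
  node1 = neg(-7) = 7
  node2 = max2(-7, -7) = -7
  node3 = max2(7, -7) = 7
  node4 = max2(-7, 7) = 7
  node5 = sub(7, 7) = 0
  node7 = min2(0, 7) = 0
  node9 = min2(0, 7) = 0
  node10 = sub(0, 7) = -7
  node11 = mul(0, 0) = 0
  node13 = min2(7, -7) = -7
  node14 = mul(0, 0) = 0
  node16 = mul(0, -7) = 0
  node17 = max2(0, 0) = 0
  node19 = min2(0, -7) = -7
  node21 = max2(-7, -7) = -7
  node23 = sub(-7, 7) = -14
  node24 = add(-14, -7) = -21
  node25 = min2(-21, -7) = -21
  node28 = absv(-21) = 21
  node30 = max2(2, 21) = 21
  node34 = sub(7, 21) = -14
  node35 = min2(-14, -14) = -14
  node37 = min2(-14, -21) = -21

After the edit, cleaning proceeds:
  node1: a read changed (input2 -7->7) — executes, giving -7.
  node2: a read changed (input2 -7->7; input2 -7->7) — executes, giving 7.
  node3: a read changed (node1 7->-7; input2 -7->7) — executes, giving 7 — identical to its old value.
  node4: a read changed (node2 -7->7; node1 7->-7) — executes, giving 7 — identical to its old value.
  node5: dirty, but its reads are unchanged (node3 unchanged, node4 unchanged); cached 0 stands.
  node7: dirty, but its reads are unchanged (node5 unchanged, node4 unchanged); cached 0 stands.
  node9: dirty, but its reads are unchanged (node7 unchanged, node3 unchanged); cached 0 stands.
  node10: a read changed (node1 7->-7) — executes, giving 7.
  node11: dirty, but its reads are unchanged (node9 unchanged, node7 unchanged); cached 0 stands.
  node13: a read changed (node1 7->-7; node10 -7->7) — executes, giving -7 — identical to its old value.
  node14: dirty, but its reads are unchanged (node11 unchanged, node11 unchanged); cached 0 stands.
  node16: dirty, but its reads are unchanged (node14 unchanged, node13 unchanged); cached 0 stands.
  node17: dirty, but its reads are unchanged (node16 unchanged, node14 unchanged); cached 0 stands.
  node19: a read changed (node10 -7->7) — executes, giving 0.
  node21: a read changed (node19 -7->0) — executes, giving 0.
  node23: a read changed (node2 -7->7) — executes, giving 0.
  node24: a read changed (node23 -14->0; node21 -7->0) — executes, giving 0.
  node25: a read changed (node24 -21->0; node21 -7->0) — executes, giving 0.
  node28: a read changed (node25 -21->0) — executes, giving 0.
  node30: a read changed (node28 21->0) — executes, giving 2.
  node34: a read changed (node30 21->2) — executes, giving 5.
  node35: a read changed (node34 -14->5; node23 -14->0) — executes, giving 0.
  node37: a read changed (node35 -14->0; node25 -21->0) — executes, giving 0.

Note where the cutoff bites: node5 is checked, finds nothing changed, and keeps its cache.

Demanding node37 again yields 0.
16 derived signals run: node1, node2, node3, node4, node10, node13, node19, node21, node23, node24, node25, node28, node30, node34, node35, node37.
The nodes whose values change: input2, node1, node2, node10, node19, node21, node23, node24, node25, node28, node30, node34, node35, node37.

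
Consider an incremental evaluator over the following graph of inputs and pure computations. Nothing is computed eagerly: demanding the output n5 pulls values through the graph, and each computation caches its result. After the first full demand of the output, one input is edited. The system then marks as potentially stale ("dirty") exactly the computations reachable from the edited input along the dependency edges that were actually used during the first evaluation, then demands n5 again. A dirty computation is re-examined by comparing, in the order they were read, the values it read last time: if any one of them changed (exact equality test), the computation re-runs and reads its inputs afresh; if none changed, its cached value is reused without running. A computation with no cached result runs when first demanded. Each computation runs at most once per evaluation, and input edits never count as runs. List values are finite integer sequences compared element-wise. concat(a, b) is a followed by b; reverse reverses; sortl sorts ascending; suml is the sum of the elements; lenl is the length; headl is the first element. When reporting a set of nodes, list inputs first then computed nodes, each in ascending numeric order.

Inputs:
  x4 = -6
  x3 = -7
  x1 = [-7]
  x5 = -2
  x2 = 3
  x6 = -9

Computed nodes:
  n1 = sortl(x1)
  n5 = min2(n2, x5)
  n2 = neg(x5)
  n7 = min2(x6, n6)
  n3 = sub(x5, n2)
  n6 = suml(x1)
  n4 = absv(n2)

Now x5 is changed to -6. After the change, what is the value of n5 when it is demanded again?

Initial pass — values computed on the first demand:
  n2 = neg(-2) = 2
  n5 = min2(2, -2) = -2

Second demand — change propagation:
  n2: re-runs because x5 -2->-6; new result 6.
  n5: re-runs because n2 2->6; x5 -2->-6; new result -6.

n5 now evaluates to -6.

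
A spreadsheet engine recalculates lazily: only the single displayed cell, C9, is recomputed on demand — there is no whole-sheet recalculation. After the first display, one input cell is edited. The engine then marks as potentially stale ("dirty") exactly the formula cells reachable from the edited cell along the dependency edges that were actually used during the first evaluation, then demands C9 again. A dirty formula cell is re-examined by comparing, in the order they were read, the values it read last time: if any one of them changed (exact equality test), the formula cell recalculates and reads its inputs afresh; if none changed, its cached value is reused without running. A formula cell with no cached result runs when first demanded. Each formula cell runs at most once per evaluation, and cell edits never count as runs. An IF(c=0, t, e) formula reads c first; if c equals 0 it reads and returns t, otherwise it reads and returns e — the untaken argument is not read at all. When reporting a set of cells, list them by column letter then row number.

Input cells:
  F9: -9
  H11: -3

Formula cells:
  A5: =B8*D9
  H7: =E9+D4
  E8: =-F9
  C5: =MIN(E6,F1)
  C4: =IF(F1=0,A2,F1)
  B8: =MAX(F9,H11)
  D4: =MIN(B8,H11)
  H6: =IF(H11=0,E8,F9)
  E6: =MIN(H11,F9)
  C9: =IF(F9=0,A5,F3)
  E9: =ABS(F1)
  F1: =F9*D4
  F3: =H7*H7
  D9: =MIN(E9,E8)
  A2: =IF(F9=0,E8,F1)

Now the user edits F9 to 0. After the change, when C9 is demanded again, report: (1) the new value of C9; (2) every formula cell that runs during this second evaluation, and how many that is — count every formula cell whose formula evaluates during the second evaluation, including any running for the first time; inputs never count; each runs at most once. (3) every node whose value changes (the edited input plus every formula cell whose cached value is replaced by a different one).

First evaluation (everything demanded from the output):
  B8 = MAX(-9, -3) = -3
  D4 = MIN(-3, -3) = -3
  F1 = -9 * -3 = 27
  E9 = ABS(27) = 27
  H7 = 27 + -3 = 24
  F3 = 24 * 24 = 576
  C9 = IF(F9=0: F9=-9 -> else branch F3) = 576

Propagation after the edit:
  B8: runs — F9 -9->0; result 0.
  D4: runs — B8 -3->0; result -3 (same value as before).
  E8: demanded for the first time — runs, produces 0.
  F1: runs — F9 -9->0; result 0.
  E9: runs — F1 27->0; result 0.
  D9: demanded for the first time — runs, produces 0.
  A5: demanded for the first time — runs, produces 0.
  H7: marked dirty but never re-examined — demand shifted away from it.
  F3: marked dirty but never re-examined — demand shifted away from it.
  C9: runs — F9 -9->0; result 0.

Key observation: a condition flipped, so demand moved to the other branch — F3, H7 are never re-examined.

New value of C9: 0.
Formula cells that run: A5, B8, C9, D4, D9, E8, E9, F1 — 8 in total.
Values that change: B8, C9, E9, F1, F9.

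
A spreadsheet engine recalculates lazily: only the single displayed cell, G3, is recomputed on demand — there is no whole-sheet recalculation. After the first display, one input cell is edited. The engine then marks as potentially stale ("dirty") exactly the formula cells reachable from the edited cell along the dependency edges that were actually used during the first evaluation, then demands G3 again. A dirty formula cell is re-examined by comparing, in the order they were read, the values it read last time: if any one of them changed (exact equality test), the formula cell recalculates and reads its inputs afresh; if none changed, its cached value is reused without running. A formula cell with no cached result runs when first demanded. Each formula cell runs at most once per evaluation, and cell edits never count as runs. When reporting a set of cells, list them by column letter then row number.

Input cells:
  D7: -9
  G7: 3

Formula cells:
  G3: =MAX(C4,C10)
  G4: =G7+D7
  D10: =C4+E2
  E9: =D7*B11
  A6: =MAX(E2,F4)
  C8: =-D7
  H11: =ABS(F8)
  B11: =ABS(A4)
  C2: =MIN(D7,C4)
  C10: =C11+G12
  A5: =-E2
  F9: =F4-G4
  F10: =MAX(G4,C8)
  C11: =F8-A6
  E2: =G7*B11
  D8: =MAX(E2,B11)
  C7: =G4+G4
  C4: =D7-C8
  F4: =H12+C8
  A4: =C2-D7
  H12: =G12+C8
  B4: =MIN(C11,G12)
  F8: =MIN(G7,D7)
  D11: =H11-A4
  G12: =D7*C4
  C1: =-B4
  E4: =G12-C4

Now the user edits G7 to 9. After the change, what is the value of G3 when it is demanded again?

New value of G3: -18.
Key observation: the cutoff stops propagation at C11 — its inputs' values are unchanged, so it reuses its cache.

First evaluation (everything demanded from the output):
  C8 = -(-9) = 9
  C4 = -9 - 9 = -18
  C2 = MIN(-9, -18) = -18
  A4 = -18 - -9 = -9
  B11 = ABS(-9) = 9
  E2 = 3 * 9 = 27
  F8 = MIN(3, -9) = -9
  G12 = -9 * -18 = 162
  H12 = 162 + 9 = 171
  F4 = 171 + 9 = 180
  A6 = MAX(27, 180) = 180
  C11 = -9 - 180 = -189
  C10 = -189 + 162 = -27
  G3 = MAX(-18, -27) = -18

Propagation after the edit:
  E2: runs — G7 3->9; result 81.
  A6: runs — E2 27->81; result 180 (same value as before).
  F8: runs — G7 3->9; result -9 (same value as before).
  C11: checked — values it read are unchanged (F8 unchanged, A6 unchanged); reused cached -189 without running.
  C10: checked — values it read are unchanged (C11 unchanged, G12 unchanged); reused cached -27 without running.
  G3: checked — values it read are unchanged (C4 unchanged, C10 unchanged); reused cached -18 without running.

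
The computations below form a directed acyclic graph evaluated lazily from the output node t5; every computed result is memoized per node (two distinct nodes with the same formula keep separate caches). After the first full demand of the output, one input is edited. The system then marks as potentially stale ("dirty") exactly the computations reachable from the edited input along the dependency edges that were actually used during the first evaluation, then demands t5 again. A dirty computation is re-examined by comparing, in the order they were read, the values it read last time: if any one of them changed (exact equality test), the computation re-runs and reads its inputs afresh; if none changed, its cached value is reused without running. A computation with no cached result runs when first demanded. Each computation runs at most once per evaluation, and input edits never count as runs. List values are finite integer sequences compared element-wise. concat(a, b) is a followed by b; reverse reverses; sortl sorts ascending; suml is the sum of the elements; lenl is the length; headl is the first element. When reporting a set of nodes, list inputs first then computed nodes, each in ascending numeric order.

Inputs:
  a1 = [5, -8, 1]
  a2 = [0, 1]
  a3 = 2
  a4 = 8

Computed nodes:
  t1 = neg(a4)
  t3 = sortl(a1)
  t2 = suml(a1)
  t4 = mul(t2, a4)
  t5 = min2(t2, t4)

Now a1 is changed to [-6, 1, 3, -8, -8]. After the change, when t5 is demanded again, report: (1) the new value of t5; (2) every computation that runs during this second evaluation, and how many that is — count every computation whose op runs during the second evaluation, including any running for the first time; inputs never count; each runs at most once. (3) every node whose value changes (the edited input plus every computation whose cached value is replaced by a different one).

First demand of the output computes:
  t2 = suml([5, -8, 1]) = -2
  t4 = mul(-2, 8) = -16
  t5 = min2(-2, -16) = -16

After the edit, cleaning proceeds:
  t2: a read changed (a1 [5, -8, 1]->[-6, 1, 3, -8, -8]) — executes, giving -18.
  t4: a read changed (t2 -2->-18) — executes, giving -144.
  t5: a read changed (t2 -2->-18; t4 -16->-144) — executes, giving -144.

Demanding t5 again yields -144.
3 computations run: t2, t4, t5.
The nodes whose values change: a1, t2, t4, t5.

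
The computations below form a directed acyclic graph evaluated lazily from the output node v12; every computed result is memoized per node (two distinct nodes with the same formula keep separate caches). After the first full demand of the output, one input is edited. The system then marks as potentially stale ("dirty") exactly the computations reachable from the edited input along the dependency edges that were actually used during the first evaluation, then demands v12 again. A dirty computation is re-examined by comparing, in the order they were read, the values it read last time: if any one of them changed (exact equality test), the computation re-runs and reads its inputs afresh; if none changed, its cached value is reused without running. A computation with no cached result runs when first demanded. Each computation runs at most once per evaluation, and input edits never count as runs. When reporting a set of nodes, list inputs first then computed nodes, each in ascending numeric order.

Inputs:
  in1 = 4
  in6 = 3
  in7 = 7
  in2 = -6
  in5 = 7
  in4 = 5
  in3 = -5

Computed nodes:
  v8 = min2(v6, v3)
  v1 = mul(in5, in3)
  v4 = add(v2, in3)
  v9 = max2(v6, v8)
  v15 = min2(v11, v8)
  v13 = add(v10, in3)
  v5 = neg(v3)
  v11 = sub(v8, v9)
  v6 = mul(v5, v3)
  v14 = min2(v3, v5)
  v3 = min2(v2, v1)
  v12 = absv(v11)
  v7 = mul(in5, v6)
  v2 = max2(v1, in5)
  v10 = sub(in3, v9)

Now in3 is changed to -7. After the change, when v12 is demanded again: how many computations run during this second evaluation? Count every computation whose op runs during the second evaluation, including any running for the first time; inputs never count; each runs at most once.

8 computations run: v1, v2, v3, v5, v6, v8, v9, v11.
Note where the cutoff bites: v12 is checked, finds nothing changed, and keeps its cache.

First demand of the output computes:
  v1 = mul(7, -5) = -35
  v2 = max2(-35, 7) = 7
  v3 = min2(7, -35) = -35
  v5 = neg(-35) = 35
  v6 = mul(35, -35) = -1225
  v8 = min2(-1225, -35) = -1225
  v9 = max2(-1225, -1225) = -1225
  v11 = sub(-1225, -1225) = 0
  v12 = absv(0) = 0

After the edit, cleaning proceeds:
  v1: a read changed (in3 -5->-7) — executes, giving -49.
  v2: a read changed (v1 -35->-49) — executes, giving 7 — identical to its old value.
  v3: a read changed (v1 -35->-49) — executes, giving -49.
  v5: a read changed (v3 -35->-49) — executes, giving 49.
  v6: a read changed (v5 35->49; v3 -35->-49) — executes, giving -2401.
  v8: a read changed (v6 -1225->-2401; v3 -35->-49) — executes, giving -2401.
  v9: a read changed (v6 -1225->-2401; v8 -1225->-2401) — executes, giving -2401.
  v11: a read changed (v8 -1225->-2401; v9 -1225->-2401) — executes, giving 0 — identical to its old value.
  v12: dirty, but its reads are unchanged (v11 unchanged); cached 0 stands.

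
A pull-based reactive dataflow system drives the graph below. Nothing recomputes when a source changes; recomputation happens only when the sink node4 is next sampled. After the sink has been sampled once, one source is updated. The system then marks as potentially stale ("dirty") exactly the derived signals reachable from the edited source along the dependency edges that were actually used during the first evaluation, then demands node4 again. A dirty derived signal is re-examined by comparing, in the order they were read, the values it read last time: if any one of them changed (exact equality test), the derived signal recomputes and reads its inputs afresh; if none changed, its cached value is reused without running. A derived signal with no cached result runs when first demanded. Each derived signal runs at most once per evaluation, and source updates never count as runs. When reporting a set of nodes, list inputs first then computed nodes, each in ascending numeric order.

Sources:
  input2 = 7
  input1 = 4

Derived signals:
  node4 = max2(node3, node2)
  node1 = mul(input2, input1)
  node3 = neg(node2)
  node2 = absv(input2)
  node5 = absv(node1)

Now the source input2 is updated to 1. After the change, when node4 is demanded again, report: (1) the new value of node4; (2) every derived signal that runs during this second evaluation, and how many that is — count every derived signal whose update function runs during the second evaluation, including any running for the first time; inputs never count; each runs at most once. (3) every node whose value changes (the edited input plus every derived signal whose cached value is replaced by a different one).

First evaluation (everything demanded from the output):
  node2 = absv(7) = 7
  node3 = neg(7) = -7
  node4 = max2(-7, 7) = 7

Propagation after the edit:
  node2: runs — input2 7->1; result 1.
  node3: runs — node2 7->1; result -1.
  node4: runs — node3 -7->-1; node2 7->1; result 1.

New value of node4: 1.
Derived signals that run: node2, node3, node4 — 3 in total.
Values that change: input2, node2, node3, node4.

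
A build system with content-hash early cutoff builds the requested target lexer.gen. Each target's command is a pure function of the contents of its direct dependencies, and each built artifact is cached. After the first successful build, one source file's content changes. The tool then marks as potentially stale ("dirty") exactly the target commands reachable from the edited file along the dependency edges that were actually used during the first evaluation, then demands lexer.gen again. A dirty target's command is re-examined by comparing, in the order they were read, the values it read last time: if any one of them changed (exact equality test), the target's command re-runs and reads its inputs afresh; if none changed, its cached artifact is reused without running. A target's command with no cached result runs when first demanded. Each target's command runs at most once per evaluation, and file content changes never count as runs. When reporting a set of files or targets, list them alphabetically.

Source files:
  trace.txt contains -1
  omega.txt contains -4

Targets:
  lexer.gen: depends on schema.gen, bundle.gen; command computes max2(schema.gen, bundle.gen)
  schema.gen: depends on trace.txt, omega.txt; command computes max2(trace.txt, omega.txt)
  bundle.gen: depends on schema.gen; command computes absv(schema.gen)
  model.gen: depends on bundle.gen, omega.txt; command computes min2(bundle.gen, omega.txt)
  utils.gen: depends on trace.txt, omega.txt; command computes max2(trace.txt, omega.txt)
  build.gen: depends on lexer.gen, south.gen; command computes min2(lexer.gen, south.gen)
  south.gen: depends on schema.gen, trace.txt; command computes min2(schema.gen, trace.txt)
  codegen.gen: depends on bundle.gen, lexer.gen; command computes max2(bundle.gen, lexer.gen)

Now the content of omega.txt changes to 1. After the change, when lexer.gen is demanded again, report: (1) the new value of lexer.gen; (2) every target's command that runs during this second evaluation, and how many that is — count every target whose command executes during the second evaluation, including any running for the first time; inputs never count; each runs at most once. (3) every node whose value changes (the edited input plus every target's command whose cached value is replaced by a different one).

New value of lexer.gen: 1.
Target commands that run: bundle.gen, lexer.gen, schema.gen — 3 in total.
Values that change: omega.txt, schema.gen.

First evaluation (everything demanded from the output):
  schema.gen = max2(-1, -4) = -1
  bundle.gen = absv(-1) = 1
  lexer.gen = max2(-1, 1) = 1

Propagation after the edit:
  schema.gen: runs — omega.txt -4->1; result 1.
  bundle.gen: runs — schema.gen -1->1; result 1 (same value as before).
  lexer.gen: runs — schema.gen -1->1; result 1 (same value as before).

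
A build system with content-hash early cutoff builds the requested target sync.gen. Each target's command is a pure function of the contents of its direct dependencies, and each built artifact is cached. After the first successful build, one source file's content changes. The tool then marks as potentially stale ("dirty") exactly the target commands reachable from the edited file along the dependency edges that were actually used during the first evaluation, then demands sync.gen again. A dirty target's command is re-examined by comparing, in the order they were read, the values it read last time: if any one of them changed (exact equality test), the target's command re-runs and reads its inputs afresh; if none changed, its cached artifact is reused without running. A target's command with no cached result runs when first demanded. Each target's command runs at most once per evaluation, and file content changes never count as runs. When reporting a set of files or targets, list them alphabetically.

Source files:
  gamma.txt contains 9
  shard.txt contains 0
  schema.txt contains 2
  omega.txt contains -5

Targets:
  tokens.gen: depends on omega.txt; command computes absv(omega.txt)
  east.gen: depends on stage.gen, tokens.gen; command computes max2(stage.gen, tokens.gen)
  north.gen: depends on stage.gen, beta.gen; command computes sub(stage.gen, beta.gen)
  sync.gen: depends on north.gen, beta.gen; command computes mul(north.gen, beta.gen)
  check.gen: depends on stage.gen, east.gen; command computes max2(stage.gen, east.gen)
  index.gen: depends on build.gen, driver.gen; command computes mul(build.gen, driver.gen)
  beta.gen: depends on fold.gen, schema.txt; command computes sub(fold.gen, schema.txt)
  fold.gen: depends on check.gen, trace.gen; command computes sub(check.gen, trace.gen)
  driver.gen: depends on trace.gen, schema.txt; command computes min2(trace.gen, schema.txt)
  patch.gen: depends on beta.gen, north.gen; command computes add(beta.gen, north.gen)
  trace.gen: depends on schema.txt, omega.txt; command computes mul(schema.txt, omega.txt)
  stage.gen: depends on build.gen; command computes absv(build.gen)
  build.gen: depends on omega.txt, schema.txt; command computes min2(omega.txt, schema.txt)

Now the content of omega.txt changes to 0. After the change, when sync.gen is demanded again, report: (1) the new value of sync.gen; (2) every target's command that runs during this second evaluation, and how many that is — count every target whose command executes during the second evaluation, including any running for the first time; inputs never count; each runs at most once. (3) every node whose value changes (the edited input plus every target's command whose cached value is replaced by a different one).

First evaluation (everything demanded from the output):
  build.gen = min2(-5, 2) = -5
  stage.gen = absv(-5) = 5
  tokens.gen = absv(-5) = 5
  east.gen = max2(5, 5) = 5
  check.gen = max2(5, 5) = 5
  trace.gen = mul(2, -5) = -10
  fold.gen = sub(5, -10) = 15
  beta.gen = sub(15, 2) = 13
  north.gen = sub(5, 13) = -8
  sync.gen = mul(-8, 13) = -104

Propagation after the edit:
  build.gen: runs — omega.txt -5->0; result 0.
  stage.gen: runs — build.gen -5->0; result 0.
  tokens.gen: runs — omega.txt -5->0; result 0.
  east.gen: runs — stage.gen 5->0; tokens.gen 5->0; result 0.
  check.gen: runs — stage.gen 5->0; east.gen 5->0; result 0.
  trace.gen: runs — omega.txt -5->0; result 0.
  fold.gen: runs — check.gen 5->0; trace.gen -10->0; result 0.
  beta.gen: runs — fold.gen 15->0; result -2.
  north.gen: runs — stage.gen 5->0; beta.gen 13->-2; result 2.
  sync.gen: runs — north.gen -8->2; beta.gen 13->-2; result -4.

New value of sync.gen: -4.
Target commands that run: beta.gen, build.gen, check.gen, east.gen, fold.gen, north.gen, stage.gen, sync.gen, tokens.gen, trace.gen — 10 in total.
Values that change: beta.gen, build.gen, check.gen, east.gen, fold.gen, north.gen, omega.txt, stage.gen, sync.gen, tokens.gen, trace.gen.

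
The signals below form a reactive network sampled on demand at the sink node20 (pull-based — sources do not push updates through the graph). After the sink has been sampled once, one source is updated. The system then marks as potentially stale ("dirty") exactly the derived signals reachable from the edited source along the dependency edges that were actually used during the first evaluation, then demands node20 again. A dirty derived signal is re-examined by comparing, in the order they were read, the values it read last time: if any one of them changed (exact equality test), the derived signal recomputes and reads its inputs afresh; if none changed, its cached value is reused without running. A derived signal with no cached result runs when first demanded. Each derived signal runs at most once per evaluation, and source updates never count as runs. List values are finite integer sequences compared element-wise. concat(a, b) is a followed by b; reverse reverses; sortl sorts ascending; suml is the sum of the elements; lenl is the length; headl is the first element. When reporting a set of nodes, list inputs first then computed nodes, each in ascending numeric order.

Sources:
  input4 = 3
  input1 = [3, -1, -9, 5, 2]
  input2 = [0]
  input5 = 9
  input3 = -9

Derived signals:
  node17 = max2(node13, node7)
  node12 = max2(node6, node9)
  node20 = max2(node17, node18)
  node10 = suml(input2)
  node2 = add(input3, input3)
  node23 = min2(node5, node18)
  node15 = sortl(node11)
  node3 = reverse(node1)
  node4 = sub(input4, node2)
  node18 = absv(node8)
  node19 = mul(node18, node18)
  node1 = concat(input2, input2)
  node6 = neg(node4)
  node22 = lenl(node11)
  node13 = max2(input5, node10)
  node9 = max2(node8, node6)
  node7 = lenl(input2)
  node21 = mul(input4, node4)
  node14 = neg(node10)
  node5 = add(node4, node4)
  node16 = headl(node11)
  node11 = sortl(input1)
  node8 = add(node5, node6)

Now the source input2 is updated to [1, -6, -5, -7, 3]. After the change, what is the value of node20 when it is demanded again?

Initial pass — values computed on the first demand:
  node2 = add(-9, -9) = -18
  node4 = sub(3, -18) = 21
  node5 = add(21, 21) = 42
  node6 = neg(21) = -21
  node7 = lenl([0]) = 1
  node8 = add(42, -21) = 21
  node10 = suml([0]) = 0
  node13 = max2(9, 0) = 9
  node17 = max2(9, 1) = 9
  node18 = absv(21) = 21
  node20 = max2(9, 21) = 21

Second demand — change propagation:
  node7: re-runs because input2 [0]->[1, -6, -5, -7, 3]; new result 5.
  node10: re-runs because input2 [0]->[1, -6, -5, -7, 3]; new result -14.
  node13: re-runs because node10 0->-14; new result 9 (unchanged).
  node17: re-runs because node7 1->5; new result 9 (unchanged).
  node20: re-examined; everything it read last time is the same (node17 unchanged, node18 unchanged) — cache 21 kept, no run.

The important point: at node20 every value read last time is unchanged, so the dirty flag clears without a run.

node20 now evaluates to 21.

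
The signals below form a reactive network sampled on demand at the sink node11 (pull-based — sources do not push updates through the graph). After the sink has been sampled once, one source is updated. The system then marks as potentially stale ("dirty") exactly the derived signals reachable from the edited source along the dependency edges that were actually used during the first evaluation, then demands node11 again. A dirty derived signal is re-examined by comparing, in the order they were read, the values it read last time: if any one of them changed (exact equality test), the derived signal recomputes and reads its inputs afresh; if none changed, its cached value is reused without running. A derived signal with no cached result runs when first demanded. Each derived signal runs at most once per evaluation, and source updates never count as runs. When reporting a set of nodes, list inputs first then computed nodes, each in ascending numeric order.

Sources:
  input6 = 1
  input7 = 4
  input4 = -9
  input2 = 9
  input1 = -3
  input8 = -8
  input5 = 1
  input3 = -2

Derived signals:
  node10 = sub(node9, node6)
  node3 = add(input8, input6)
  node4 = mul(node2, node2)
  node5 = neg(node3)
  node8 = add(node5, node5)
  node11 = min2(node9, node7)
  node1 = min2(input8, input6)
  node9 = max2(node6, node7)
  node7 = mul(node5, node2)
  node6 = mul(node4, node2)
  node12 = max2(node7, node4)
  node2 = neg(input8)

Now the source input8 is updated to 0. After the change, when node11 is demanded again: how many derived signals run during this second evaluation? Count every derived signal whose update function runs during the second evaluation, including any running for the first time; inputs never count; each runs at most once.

Run set: node2, node3, node4, node5, node6, node7, node9, node11 (8 run).

Initial pass — values computed on the first demand:
  node2 = neg(-8) = 8
  node3 = add(-8, 1) = -7
  node4 = mul(8, 8) = 64
  node5 = neg(-7) = 7
  node6 = mul(64, 8) = 512
  node7 = mul(7, 8) = 56
  node9 = max2(512, 56) = 512
  node11 = min2(512, 56) = 56

Second demand — change propagation:
  node2: re-runs because input8 -8->0; new result 0.
  node3: re-runs because input8 -8->0; new result 1.
  node4: re-runs because node2 8->0; node2 8->0; new result 0.
  node5: re-runs because node3 -7->1; new result -1.
  node6: re-runs because node4 64->0; node2 8->0; new result 0.
  node7: re-runs because node5 7->-1; node2 8->0; new result 0.
  node9: re-runs because node6 512->0; node7 56->0; new result 0.
  node11: re-runs because node9 512->0; node7 56->0; new result 0.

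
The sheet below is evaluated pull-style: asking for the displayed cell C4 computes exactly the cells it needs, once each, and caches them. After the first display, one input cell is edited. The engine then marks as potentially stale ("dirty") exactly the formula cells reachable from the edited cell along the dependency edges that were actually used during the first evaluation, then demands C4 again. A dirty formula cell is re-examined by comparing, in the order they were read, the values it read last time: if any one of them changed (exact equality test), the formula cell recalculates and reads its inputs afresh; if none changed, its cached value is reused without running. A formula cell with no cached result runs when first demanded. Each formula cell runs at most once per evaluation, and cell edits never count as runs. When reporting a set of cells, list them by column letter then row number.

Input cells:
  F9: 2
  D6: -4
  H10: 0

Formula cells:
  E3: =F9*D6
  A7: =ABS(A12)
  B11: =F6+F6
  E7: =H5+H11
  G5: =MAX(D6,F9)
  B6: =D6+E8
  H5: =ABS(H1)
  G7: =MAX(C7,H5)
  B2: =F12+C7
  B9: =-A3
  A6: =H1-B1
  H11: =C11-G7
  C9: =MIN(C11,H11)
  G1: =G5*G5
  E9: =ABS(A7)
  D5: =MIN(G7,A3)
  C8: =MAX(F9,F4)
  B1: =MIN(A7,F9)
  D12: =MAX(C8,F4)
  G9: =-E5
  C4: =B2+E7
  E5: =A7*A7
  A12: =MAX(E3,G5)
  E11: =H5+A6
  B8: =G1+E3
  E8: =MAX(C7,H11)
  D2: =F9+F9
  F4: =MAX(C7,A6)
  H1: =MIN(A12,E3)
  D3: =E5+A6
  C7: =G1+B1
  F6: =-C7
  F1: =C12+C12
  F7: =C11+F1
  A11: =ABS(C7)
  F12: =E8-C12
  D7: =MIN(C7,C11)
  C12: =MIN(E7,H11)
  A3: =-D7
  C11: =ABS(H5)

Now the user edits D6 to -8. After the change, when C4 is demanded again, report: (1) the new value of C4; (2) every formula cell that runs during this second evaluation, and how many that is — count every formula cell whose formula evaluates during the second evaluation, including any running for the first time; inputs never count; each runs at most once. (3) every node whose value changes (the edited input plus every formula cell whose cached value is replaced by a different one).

Demanding C4 again yields 28.
11 formula cells run: A12, C4, C11, C12, E3, E7, G5, G7, H1, H5, H11.
The nodes whose values change: C4, C11, D6, E3, E7, G7, H1, H5.
Note where the cutoff bites: G1 is checked, finds nothing changed, and keeps its cache.

First demand of the output computes:
  E3 = 2 * -4 = -8
  G5 = MAX(-4, 2) = 2
  A12 = MAX(-8, 2) = 2
  A7 = ABS(2) = 2
  B1 = MIN(2, 2) = 2
  G1 = 2 * 2 = 4
  C7 = 4 + 2 = 6
  H1 = MIN(2, -8) = -8
  H5 = ABS(-8) = 8
  C11 = ABS(8) = 8
  G7 = MAX(6, 8) = 8
  H11 = 8 - 8 = 0
  E7 = 8 + 0 = 8
  C12 = MIN(8, 0) = 0
  E8 = MAX(6, 0) = 6
  F12 = 6 - 0 = 6
  B2 = 6 + 6 = 12
  C4 = 12 + 8 = 20

After the edit, cleaning proceeds:
  E3: a read changed (D6 -4->-8) — executes, giving -16.
  G5: a read changed (D6 -4->-8) — executes, giving 2 — identical to its old value.
  A12: a read changed (E3 -8->-16) — executes, giving 2 — identical to its old value.
  A7: dirty, but its reads are unchanged (A12 unchanged); cached 2 stands.
  B1: dirty, but its reads are unchanged (A7 unchanged, F9 unchanged); cached 2 stands.
  G1: dirty, but its reads are unchanged (G5 unchanged, G5 unchanged); cached 4 stands.
  C7: dirty, but its reads are unchanged (G1 unchanged, B1 unchanged); cached 6 stands.
  H1: a read changed (E3 -8->-16) — executes, giving -16.
  H5: a read changed (H1 -8->-16) — executes, giving 16.
  C11: a read changed (H5 8->16) — executes, giving 16.
  G7: a read changed (H5 8->16) — executes, giving 16.
  H11: a read changed (C11 8->16; G7 8->16) — executes, giving 0 — identical to its old value.
  E7: a read changed (H5 8->16) — executes, giving 16.
  C12: a read changed (E7 8->16) — executes, giving 0 — identical to its old value.
  E8: dirty, but its reads are unchanged (C7 unchanged, H11 unchanged); cached 6 stands.
  F12: dirty, but its reads are unchanged (E8 unchanged, C12 unchanged); cached 6 stands.
  B2: dirty, but its reads are unchanged (F12 unchanged, C7 unchanged); cached 12 stands.
  C4: a read changed (E7 8->16) — executes, giving 28.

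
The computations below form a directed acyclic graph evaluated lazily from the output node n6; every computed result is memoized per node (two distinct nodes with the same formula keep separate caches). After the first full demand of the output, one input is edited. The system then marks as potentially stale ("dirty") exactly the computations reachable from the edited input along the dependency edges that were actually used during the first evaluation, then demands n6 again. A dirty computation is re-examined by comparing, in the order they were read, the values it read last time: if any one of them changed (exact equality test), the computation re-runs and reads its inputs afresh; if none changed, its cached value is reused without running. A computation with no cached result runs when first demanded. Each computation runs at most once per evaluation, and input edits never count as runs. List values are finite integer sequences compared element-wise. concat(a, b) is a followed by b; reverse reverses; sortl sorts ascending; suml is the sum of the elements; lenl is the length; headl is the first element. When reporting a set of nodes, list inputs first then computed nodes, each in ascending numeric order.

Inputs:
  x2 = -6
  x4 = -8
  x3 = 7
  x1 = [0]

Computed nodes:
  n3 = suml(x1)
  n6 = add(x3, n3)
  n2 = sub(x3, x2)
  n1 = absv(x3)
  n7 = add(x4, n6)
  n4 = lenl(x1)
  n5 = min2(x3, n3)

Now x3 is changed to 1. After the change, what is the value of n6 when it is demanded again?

First demand of the output computes:
  n3 = suml([0]) = 0
  n6 = add(7, 0) = 7

After the edit, cleaning proceeds:
  n6: a read changed (x3 7->1) — executes, giving 1.

Demanding n6 again yields 1.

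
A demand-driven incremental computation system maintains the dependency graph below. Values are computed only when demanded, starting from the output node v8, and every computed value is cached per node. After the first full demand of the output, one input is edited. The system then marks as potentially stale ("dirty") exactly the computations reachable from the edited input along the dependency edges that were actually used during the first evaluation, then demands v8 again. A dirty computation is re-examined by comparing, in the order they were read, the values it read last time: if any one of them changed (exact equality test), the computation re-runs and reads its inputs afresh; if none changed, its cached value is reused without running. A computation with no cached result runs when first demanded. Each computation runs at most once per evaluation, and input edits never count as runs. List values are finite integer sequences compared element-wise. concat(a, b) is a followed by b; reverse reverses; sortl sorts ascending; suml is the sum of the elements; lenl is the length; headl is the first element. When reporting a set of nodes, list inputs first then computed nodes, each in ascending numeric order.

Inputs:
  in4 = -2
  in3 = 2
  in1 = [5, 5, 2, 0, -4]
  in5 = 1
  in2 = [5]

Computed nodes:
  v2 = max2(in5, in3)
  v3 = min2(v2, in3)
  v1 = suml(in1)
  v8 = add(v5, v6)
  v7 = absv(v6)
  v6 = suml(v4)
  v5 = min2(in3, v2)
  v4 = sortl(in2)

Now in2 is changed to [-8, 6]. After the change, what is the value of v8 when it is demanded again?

First evaluation (everything demanded from the output):
  v2 = max2(1, 2) = 2
  v4 = sortl([5]) = [5]
  v5 = min2(2, 2) = 2
  v6 = suml([5]) = 5
  v8 = add(2, 5) = 7

Propagation after the edit:
  v4: runs — in2 [5]->[-8, 6]; result [-8, 6].
  v6: runs — v4 [5]->[-8, 6]; result -2.
  v8: runs — v6 5->-2; result 0.

New value of v8: 0.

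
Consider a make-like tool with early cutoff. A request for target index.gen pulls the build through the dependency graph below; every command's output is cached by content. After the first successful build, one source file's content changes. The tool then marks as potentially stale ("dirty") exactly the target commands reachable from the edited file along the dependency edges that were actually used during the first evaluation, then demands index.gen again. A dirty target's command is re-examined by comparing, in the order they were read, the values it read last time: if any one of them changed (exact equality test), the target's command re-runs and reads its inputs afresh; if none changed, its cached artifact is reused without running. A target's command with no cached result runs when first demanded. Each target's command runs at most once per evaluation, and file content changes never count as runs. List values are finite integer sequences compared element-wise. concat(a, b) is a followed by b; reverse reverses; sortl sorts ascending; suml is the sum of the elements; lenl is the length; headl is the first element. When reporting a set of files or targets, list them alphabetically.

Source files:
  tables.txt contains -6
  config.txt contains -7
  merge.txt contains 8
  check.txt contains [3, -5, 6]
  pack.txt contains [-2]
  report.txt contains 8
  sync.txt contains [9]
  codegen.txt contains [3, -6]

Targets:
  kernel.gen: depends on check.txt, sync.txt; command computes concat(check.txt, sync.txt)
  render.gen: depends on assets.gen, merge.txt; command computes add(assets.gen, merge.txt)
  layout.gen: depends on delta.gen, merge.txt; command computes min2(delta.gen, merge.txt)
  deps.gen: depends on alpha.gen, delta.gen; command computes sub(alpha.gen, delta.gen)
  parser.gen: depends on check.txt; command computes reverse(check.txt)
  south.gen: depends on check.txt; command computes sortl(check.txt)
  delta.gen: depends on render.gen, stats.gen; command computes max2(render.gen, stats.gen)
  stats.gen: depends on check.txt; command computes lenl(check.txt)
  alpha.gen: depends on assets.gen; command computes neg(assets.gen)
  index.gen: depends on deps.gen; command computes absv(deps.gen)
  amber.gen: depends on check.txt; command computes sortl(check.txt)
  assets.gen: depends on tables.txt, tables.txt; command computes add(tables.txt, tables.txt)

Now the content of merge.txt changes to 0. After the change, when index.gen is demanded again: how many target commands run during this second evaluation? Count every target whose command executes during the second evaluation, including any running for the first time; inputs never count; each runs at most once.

2 target commands run: delta.gen, render.gen.
Note the absorption at delta.gen: it re-runs yet its value is the same, leaving the output's value untouched.

First demand of the output computes:
  assets.gen = add(-6, -6) = -12
  alpha.gen = neg(-12) = 12
  render.gen = add(-12, 8) = -4
  stats.gen = lenl([3, -5, 6]) = 3
  delta.gen = max2(-4, 3) = 3
  deps.gen = sub(12, 3) = 9
  index.gen = absv(9) = 9

After the edit, cleaning proceeds:
  render.gen: a read changed (merge.txt 8->0) — executes, giving -12.
  delta.gen: a read changed (render.gen -4->-12) — executes, giving 3 — identical to its old value.
  deps.gen: dirty, but its reads are unchanged (alpha.gen unchanged, delta.gen unchanged); cached 9 stands.
  index.gen: dirty, but its reads are unchanged (deps.gen unchanged); cached 9 stands.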